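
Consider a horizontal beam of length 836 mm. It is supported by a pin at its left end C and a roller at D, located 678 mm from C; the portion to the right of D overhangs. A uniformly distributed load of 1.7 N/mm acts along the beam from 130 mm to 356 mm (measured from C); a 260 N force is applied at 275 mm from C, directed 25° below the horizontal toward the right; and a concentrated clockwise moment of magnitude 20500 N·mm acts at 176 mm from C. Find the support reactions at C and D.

Resultant of the distributed load: 1.7 × 226 = 384.2 N at 243 mm from C.
Taking moments about C: D_y·678 − (1.7·226)·243 − 260·sin25°·275 − 20500 = 0 → D_y = 144078/678 = 212.504 ≈ 212.5 N.
ΣF_y = 0: C_y + 212.504 − 1.7·226 − 260·sin25° = 0 → C_y = 281.6 N.
ΣF_x = 0: C_x + 260·cos25° = 0 → C_x = -235.6 N.

C_x = -235.6 N, C_y = 281.6 N, D_y = 212.5 N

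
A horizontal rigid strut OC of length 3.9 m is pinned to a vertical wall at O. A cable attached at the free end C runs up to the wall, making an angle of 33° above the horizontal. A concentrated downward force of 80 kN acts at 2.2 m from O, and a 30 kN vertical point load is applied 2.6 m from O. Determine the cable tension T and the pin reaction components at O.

ΣM about O: T·sin33°·3.9 − 80·2.2 − 30·2.6 = 0 → T = 254/(3.9·0.544639) = 119.581 ≈ 119.6 kN.
ΣF_x = 0: O_x − T·cos33° = 0 → O_x = 119.581 × 0.838671 = 100.3 kN.
ΣF_y = 0: O_y + T·sin33° − 80 − 30 = 0 → O_y = 110 − 119.581 × 0.544639 = 44.87 kN.

T = 119.6 kN, O_x = 100.3 kN, O_y = 44.87 kN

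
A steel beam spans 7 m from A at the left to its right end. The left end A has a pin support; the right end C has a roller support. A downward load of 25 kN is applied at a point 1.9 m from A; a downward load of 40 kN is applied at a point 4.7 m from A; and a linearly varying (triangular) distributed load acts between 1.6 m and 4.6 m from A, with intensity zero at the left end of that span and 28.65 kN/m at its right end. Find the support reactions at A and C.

A_x = 0, A_y = 52.23 kN, C_y = 55.74 kN

Resultant of the triangular load: ½ × 28.65 × 3 = 42.975 kN, acting at 3.6 m from A (one-third of the span from the peak).
Taking moments about A: C_y·7 − 25·1.9 − 40·4.7 − (½·28.65·3)·3.6 = 0 → C_y = 390.21/7 = 55.7443 ≈ 55.74 kN.
ΣF_y = 0: A_y + 55.7443 − 25 − 40 − ½·28.65·3 = 0 → A_y = 52.23 kN.
ΣF_x = 0: no horizontal applied forces, so A_x = 0.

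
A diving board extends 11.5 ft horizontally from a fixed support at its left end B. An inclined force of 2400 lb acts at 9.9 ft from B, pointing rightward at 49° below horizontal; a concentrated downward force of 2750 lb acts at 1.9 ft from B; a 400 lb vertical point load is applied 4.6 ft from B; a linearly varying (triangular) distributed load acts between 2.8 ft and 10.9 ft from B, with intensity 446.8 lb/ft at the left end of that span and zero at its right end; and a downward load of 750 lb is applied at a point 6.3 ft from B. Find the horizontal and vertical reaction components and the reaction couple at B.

Resultant of the triangular load: ½ × 446.8 × 8.1 = 1809.54 lb, acting at 5.5 ft from B (one-third of the span from the peak).
ΣF_x = 0: B_x + 2400·cos49° = 0 → B_x = -1575 lb.
ΣF_y = 0: B_y − 2400·sin49° − 2750 − 400 − ½·446.8·8.1 − 750 = 0 → B_y = 7521 lb.
ΣM about B: M_B − 2400·sin49°·9.9 − 2750·1.9 − 400·4.6 − (½·446.8·8.1)·5.5 − 750·6.3 = 0 → M_B = 39670 lb·ft.

B_x = -1575 lb, B_y = 7521 lb, M_B = 39670 lb·ft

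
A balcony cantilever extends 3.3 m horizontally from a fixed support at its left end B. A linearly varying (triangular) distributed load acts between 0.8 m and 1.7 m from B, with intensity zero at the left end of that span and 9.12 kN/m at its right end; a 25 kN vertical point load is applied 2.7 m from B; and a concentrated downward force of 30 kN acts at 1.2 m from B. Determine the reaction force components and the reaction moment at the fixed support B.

B_x = 0, B_y = 59.10 kN, M_B = 109.2 kN·m

Resultant of the triangular load: ½ × 9.12 × 0.9 = 4.104 kN, acting at 1.4 m from B (one-third of the span from the peak).
ΣF_x = 0: B_x = 0.
ΣF_y = 0: B_y − ½·9.12·0.9 − 25 − 30 = 0 → B_y = 59.10 kN.
ΣM about B: M_B − (½·9.12·0.9)·1.4 − 25·2.7 − 30·1.2 = 0 → M_B = 109.2 kN·m.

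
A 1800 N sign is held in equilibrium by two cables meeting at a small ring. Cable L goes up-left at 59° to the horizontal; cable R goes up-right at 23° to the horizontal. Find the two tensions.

T_L = 1673 N, T_R = 936.2 N

ΣF_x = 0: −T_L·cos59° + T_R·cos23° = 0 → T_R = 0.559517·T_L.
ΣF_y = 0: T_L·sin59° + T_R·sin23° = 1800.
Substitute: T_L·(0.857167 + 0.559517·0.390731) = 1800 → T_L = 1673.19 ≈ 1673 N.
Then T_R = 0.559517 × 1673.19 = 936.2 N.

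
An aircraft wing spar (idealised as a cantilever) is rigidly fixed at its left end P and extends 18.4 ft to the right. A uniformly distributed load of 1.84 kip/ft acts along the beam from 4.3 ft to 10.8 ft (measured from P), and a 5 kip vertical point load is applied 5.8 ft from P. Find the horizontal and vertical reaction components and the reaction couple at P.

Resultant of the distributed load: 1.84 × 6.5 = 11.96 kip at 7.55 ft from P.
ΣF_x = 0: P_x = 0.
ΣF_y = 0: P_y − 1.84·6.5 − 5 = 0 → P_y = 16.96 kip.
ΣM about P: M_P − (1.84·6.5)·7.55 − 5·5.8 = 0 → M_P = 119.3 kip·ft.

P_x = 0, P_y = 16.96 kip, M_P = 119.3 kip·ft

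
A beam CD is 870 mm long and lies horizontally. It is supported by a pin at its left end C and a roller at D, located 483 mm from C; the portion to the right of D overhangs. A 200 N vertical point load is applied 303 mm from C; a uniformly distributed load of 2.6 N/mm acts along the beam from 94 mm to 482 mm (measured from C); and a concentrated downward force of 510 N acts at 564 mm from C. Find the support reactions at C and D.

C_x = 0, C_y = 396.3 N, D_y = 1323 N

Resultant of the distributed load: 2.6 × 388 = 1008.8 N at 288 mm from C.
ΣM about C: D_y·483 − 200·303 − (2.6·388)·288 − 510·564 = 0 → D_y = 638774.4/483 = 1322.51 ≈ 1323 N.
ΣF_y = 0: C_y + 1322.51 − 200 − 2.6·388 − 510 = 0 → C_y = 396.3 N.
ΣF_x = 0: no horizontal applied forces, so C_x = 0.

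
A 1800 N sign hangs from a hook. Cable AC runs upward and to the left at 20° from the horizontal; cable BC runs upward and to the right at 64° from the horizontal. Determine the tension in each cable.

ΣF_x = 0: −T_AC·cos20° + T_BC·cos64° = 0 → T_BC = 2.1436·T_AC.
ΣF_y = 0: T_AC·sin20° + T_BC·sin64° = 1800.
Substitute: T_AC·(0.34202 + 2.1436·0.898794) = 1800 → T_AC = 793.415 ≈ 793.4 N.
Then T_BC = 2.1436 × 793.415 = 1701 N.

T_AC = 793.4 N, T_BC = 1701 N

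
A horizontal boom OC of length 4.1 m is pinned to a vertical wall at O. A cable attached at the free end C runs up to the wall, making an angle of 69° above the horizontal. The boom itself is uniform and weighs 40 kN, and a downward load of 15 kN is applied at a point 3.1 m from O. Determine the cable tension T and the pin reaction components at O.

ΣM about O: T·sin69°·4.1 − 40·2.05 − 15·3.1 = 0 → T = 128.5/(4.1·0.93358) = 33.5713 ≈ 33.57 kN.
ΣF_x = 0: O_x − T·cos69° = 0 → O_x = 33.5713 × 0.358368 = 12.03 kN.
ΣF_y = 0: O_y + T·sin69° − 40 − 15 = 0 → O_y = 55 − 33.5713 × 0.93358 = 23.66 kN.

T = 33.57 kN, O_x = 12.03 kN, O_y = 23.66 kN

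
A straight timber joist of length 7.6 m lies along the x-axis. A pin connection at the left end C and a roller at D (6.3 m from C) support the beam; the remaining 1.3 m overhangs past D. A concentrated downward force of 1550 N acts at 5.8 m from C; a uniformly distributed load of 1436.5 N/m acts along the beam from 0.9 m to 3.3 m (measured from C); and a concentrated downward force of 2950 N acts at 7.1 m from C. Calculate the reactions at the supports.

Resultant of the distributed load: 1436.5 × 2.4 = 3447.6 N at 2.1 m from C.
Moments about C: D_y·6.3 − 1550·5.8 − (1436.5·2.4)·2.1 − 2950·7.1 = 0 → D_y = 37174.96/6.3 = 5900.79 ≈ 5901 N.
ΣF_y = 0: C_y + 5900.79 − 1550 − 1436.5·2.4 − 2950 = 0 → C_y = 2047 N.
ΣF_x = 0: no horizontal applied forces, so C_x = 0.

C_x = 0, C_y = 2047 N, D_y = 5901 N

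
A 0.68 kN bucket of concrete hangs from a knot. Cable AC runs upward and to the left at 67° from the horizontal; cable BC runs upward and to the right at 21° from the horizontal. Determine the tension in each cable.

ΣF_x = 0: −T_AC·cos67° + T_BC·cos21° = 0 → T_BC = 0.41853·T_AC.
ΣF_y = 0: T_AC·sin67° + T_BC·sin21° = 0.68.
Substitute: T_AC·(0.920505 + 0.41853·0.358368) = 0.68 → T_AC = 0.635221 ≈ 0.6352 kN.
Then T_BC = 0.41853 × 0.635221 = 0.2659 kN.

T_AC = 0.6352 kN, T_BC = 0.2659 kN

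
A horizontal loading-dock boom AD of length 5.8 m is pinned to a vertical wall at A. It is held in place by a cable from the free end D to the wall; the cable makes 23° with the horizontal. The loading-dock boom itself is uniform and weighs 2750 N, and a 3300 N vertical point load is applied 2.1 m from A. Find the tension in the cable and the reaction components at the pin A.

T = 6577 N, A_x = 6054 N, A_y = 3480 N

ΣM about A: T·sin23°·5.8 − 2750·2.9 − 3300·2.1 = 0 → T = 14905/(5.8·0.390731) = 6576.97 ≈ 6577 N.
ΣF_x = 0: A_x − T·cos23° = 0 → A_x = 6576.97 × 0.920505 = 6054 N.
ΣF_y = 0: A_y + T·sin23° − 2750 − 3300 = 0 → A_y = 6050 − 6576.97 × 0.390731 = 3480 N.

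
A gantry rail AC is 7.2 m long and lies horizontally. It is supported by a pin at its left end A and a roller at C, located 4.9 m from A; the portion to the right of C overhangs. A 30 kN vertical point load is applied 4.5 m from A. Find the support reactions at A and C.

Moments about A: C_y·4.9 − 30·4.5 = 0 → C_y = 135/4.9 = 27.551 ≈ 27.55 kN.
ΣF_y = 0: A_y + 27.551 − 30 = 0 → A_y = 2.449 kN.
ΣF_x = 0: no horizontal applied forces, so A_x = 0.

A_x = 0, A_y = 2.449 kN, C_y = 27.55 kN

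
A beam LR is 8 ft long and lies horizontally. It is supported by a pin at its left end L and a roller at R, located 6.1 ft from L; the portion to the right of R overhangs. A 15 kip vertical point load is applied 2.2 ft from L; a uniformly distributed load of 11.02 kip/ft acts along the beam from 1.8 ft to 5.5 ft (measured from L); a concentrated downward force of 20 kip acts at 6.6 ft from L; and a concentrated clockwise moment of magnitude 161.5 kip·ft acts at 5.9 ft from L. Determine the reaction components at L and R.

Resultant of the distributed load: 11.02 × 3.7 = 40.774 kip at 3.65 ft from L.
Taking moments about L: R_y·6.1 − 15·2.2 − (11.02·3.7)·3.65 − 20·6.6 − 161.5 = 0 → R_y = 475.3251/6.1 = 77.9221 ≈ 77.92 kip.
ΣF_y = 0: L_y + 77.9221 − 15 − 11.02·3.7 − 20 = 0 → L_y = -2.148 kip.
ΣF_x = 0: no horizontal applied forces, so L_x = 0.

L_x = 0, L_y = -2.148 kip, R_y = 77.92 kip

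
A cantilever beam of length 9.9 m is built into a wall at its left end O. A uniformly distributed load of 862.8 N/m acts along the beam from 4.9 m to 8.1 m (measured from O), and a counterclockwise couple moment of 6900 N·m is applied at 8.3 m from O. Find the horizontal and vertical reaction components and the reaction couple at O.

Resultant of the distributed load: 862.8 × 3.2 = 2760.96 N at 6.5 m from O.
ΣF_x = 0: O_x = 0.
ΣF_y = 0: O_y − 862.8·3.2 = 0 → O_y = 2761 N.
ΣM about O: M_O − (862.8·3.2)·6.5 + 6900 = 0 → M_O = 11050 N·m.

O_x = 0, O_y = 2761 N, M_O = 11050 N·m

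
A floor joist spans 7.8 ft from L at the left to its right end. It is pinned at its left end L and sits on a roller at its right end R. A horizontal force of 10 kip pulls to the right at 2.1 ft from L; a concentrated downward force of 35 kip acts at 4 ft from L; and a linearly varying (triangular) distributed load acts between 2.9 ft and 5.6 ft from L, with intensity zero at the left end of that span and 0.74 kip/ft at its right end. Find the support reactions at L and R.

Resultant of the triangular load: ½ × 0.74 × 2.7 = 0.999 kip, acting at 4.7 ft from L (one-third of the span from the peak).
Taking moments about L: R_y·7.8 − 35·4 − (½·0.74·2.7)·4.7 = 0 → R_y = 144.6953/7.8 = 18.5507 ≈ 18.55 kip.
ΣF_y = 0: L_y + 18.5507 − 35 − ½·0.74·2.7 = 0 → L_y = 17.45 kip.
ΣF_x = 0: L_x + 10 = 0 → L_x = -10.00 kip.

L_x = -10.00 kip, L_y = 17.45 kip, R_y = 18.55 kip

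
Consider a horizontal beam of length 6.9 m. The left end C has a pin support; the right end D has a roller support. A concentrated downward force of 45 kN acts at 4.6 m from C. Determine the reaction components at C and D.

Taking moments about C: D_y·6.9 − 45·4.6 = 0 → D_y = 207/6.9 = 30.00 kN.
ΣF_y = 0: C_y + 30 − 45 = 0 → C_y = 15.00 kN.
ΣF_x = 0: no horizontal applied forces, so C_x = 0.

C_x = 0, C_y = 15.00 kN, D_y = 30.00 kN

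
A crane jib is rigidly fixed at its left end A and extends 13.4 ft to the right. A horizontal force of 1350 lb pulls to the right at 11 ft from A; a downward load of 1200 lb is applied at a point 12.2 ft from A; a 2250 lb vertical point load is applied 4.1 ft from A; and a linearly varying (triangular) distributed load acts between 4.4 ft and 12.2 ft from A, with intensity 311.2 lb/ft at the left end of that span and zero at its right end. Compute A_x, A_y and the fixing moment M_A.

Resultant of the triangular load: ½ × 311.2 × 7.8 = 1213.68 lb, acting at 7 ft from A (one-third of the span from the peak).
ΣF_x = 0: A_x + 1350 = 0 → A_x = -1350 lb.
ΣF_y = 0: A_y − 1200 − 2250 − ½·311.2·7.8 = 0 → A_y = 4664 lb.
ΣM about A: M_A − 1200·12.2 − 2250·4.1 − (½·311.2·7.8)·7 = 0 → M_A = 32360 lb·ft.

A_x = -1350 lb, A_y = 4664 lb, M_A = 32360 lb·ft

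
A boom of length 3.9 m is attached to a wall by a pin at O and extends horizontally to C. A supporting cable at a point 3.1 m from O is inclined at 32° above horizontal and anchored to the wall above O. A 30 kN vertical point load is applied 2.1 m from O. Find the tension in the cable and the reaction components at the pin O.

T = 38.35 kN, O_x = 32.52 kN, O_y = 9.677 kN

ΣM about O: T·sin32°·3.1 − 30·2.1 = 0 → T = 63/(3.1·0.529919) = 38.3504 ≈ 38.35 kN.
ΣF_x = 0: O_x − T·cos32° = 0 → O_x = 38.3504 × 0.848048 = 32.52 kN.
ΣF_y = 0: O_y + T·sin32° − 30 = 0 → O_y = 30 − 38.3504 × 0.529919 = 9.677 kN.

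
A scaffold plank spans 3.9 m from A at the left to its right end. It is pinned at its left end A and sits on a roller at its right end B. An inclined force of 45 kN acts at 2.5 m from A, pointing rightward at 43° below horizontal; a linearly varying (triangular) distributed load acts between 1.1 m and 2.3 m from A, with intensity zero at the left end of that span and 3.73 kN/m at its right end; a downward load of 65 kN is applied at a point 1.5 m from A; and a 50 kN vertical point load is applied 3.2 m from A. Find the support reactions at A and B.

A_x = -32.91 kN, A_y = 61.14 kN, B_y = 86.79 kN

Resultant of the triangular load: ½ × 3.73 × 1.2 = 2.238 kN, acting at 1.9 m from A (one-third of the span from the peak).
ΣM about A: B_y·3.9 − 45·sin43°·2.5 − (½·3.73·1.2)·1.9 − 65·1.5 − 50·3.2 = 0 → B_y = 338.477/3.9 = 86.789 ≈ 86.79 kN.
ΣF_y = 0: A_y + 86.789 − 45·sin43° − ½·3.73·1.2 − 65 − 50 = 0 → A_y = 61.14 kN.
ΣF_x = 0: A_x + 45·cos43° = 0 → A_x = -32.91 kN.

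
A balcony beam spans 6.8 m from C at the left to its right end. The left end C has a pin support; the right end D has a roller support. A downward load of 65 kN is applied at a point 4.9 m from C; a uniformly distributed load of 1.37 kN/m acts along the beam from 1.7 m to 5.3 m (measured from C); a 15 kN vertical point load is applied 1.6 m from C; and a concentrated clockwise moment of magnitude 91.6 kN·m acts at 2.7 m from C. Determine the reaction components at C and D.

Resultant of the distributed load: 1.37 × 3.6 = 4.932 kN at 3.5 m from C.
Moments about C: D_y·6.8 − 65·4.9 − (1.37·3.6)·3.5 − 15·1.6 − 91.6 = 0 → D_y = 451.362/6.8 = 66.3768 ≈ 66.38 kN.
ΣF_y = 0: C_y + 66.3768 − 65 − 1.37·3.6 − 15 = 0 → C_y = 18.56 kN.
ΣF_x = 0: no horizontal applied forces, so C_x = 0.

C_x = 0, C_y = 18.56 kN, D_y = 66.38 kN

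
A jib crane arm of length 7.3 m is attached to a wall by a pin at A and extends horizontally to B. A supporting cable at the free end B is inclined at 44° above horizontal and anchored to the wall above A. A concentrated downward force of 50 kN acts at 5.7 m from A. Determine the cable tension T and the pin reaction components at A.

T = 56.20 kN, A_x = 40.43 kN, A_y = 10.96 kN

ΣM about A: T·sin44°·7.3 − 50·5.7 = 0 → T = 285/(7.3·0.694658) = 56.2019 ≈ 56.20 kN.
ΣF_x = 0: A_x − T·cos44° = 0 → A_x = 56.2019 × 0.71934 = 40.43 kN.
ΣF_y = 0: A_y + T·sin44° − 50 = 0 → A_y = 50 − 56.2019 × 0.694658 = 10.96 kN.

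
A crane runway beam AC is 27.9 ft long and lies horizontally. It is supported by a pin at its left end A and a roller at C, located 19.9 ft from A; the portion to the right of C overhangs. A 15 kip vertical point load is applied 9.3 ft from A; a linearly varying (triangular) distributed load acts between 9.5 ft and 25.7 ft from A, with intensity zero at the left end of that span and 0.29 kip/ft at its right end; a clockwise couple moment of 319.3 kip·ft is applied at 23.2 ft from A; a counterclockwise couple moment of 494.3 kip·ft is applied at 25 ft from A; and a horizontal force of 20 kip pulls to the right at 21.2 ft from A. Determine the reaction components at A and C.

A_x = -20.00 kip, A_y = 16.74 kip, C_y = 0.6123 kip

Resultant of the triangular load: ½ × 0.29 × 16.2 = 2.349 kip, acting at 20.3 ft from A (one-third of the span from the peak).
Taking moments about A: C_y·19.9 − 15·9.3 − (½·0.29·16.2)·20.3 − 319.3 + 494.3 = 0 → C_y = 12.1847/19.9 = 0.612296 ≈ 0.6123 kip.
ΣF_y = 0: A_y + 0.612296 − 15 − ½·0.29·16.2 = 0 → A_y = 16.74 kip.
ΣF_x = 0: A_x + 20 = 0 → A_x = -20.00 kip.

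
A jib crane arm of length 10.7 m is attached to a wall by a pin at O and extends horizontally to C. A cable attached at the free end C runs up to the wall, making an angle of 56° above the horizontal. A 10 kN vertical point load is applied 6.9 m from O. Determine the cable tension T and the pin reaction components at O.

ΣM about O: T·sin56°·10.7 − 10·6.9 = 0 → T = 69/(10.7·0.829038) = 7.77841 ≈ 7.778 kN.
ΣF_x = 0: O_x − T·cos56° = 0 → O_x = 7.77841 × 0.559193 = 4.350 kN.
ΣF_y = 0: O_y + T·sin56° − 10 = 0 → O_y = 10 − 7.77841 × 0.829038 = 3.551 kN.

T = 7.778 kN, O_x = 4.350 kN, O_y = 3.551 kN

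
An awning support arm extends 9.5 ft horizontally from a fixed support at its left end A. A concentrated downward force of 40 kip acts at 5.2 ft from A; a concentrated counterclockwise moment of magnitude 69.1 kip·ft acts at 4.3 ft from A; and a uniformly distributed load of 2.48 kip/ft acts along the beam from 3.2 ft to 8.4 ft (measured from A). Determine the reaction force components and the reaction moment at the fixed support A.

Resultant of the distributed load: 2.48 × 5.2 = 12.896 kip at 5.8 ft from A.
ΣF_x = 0: A_x = 0.
ΣF_y = 0: A_y − 40 − 2.48·5.2 = 0 → A_y = 52.90 kip.
ΣM about A: M_A − 40·5.2 + 69.1 − (2.48·5.2)·5.8 = 0 → M_A = 213.7 kip·ft.

A_x = 0, A_y = 52.90 kip, M_A = 213.7 kip·ft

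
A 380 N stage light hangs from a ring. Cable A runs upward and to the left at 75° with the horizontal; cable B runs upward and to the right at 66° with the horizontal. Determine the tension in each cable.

ΣF_x = 0: −T_A·cos75° + T_B·cos66° = 0 → T_B = 0.636331·T_A.
ΣF_y = 0: T_A·sin75° + T_B·sin66° = 380.
Substitute: T_A·(0.965926 + 0.636331·0.913545) = 380 → T_A = 245.598 ≈ 245.6 N.
Then T_B = 0.636331 × 245.598 = 156.3 N.

T_A = 245.6 N, T_B = 156.3 N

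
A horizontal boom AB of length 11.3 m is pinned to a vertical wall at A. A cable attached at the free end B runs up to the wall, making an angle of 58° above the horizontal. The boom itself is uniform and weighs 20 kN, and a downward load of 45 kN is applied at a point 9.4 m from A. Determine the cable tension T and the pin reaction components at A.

T = 55.93 kN, A_x = 29.64 kN, A_y = 17.57 kN

ΣM about A: T·sin58°·11.3 − 20·5.65 − 45·9.4 = 0 → T = 536/(11.3·0.848048) = 55.9327 ≈ 55.93 kN.
ΣF_x = 0: A_x − T·cos58° = 0 → A_x = 55.9327 × 0.529919 = 29.64 kN.
ΣF_y = 0: A_y + T·sin58° − 20 − 45 = 0 → A_y = 65 − 55.9327 × 0.848048 = 17.57 kN.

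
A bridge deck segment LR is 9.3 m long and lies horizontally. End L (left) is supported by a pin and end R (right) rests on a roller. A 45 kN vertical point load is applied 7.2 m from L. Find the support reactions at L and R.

ΣM about L: R_y·9.3 − 45·7.2 = 0 → R_y = 324/9.3 = 34.8387 ≈ 34.84 kN.
ΣF_y = 0: L_y + 34.8387 − 45 = 0 → L_y = 10.16 kN.
ΣF_x = 0: no horizontal applied forces, so L_x = 0.

L_x = 0, L_y = 10.16 kN, R_y = 34.84 kN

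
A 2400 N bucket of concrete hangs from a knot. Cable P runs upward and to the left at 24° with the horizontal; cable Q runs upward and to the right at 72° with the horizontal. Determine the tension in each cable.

ΣF_x = 0: −T_P·cos24° + T_Q·cos72° = 0 → T_Q = 2.9563·T_P.
ΣF_y = 0: T_P·sin24° + T_Q·sin72° = 2400.
Substitute: T_P·(0.406737 + 2.9563·0.951057) = 2400 → T_P = 745.724 ≈ 745.7 N.
Then T_Q = 2.9563 × 745.724 = 2205 N.

T_P = 745.7 N, T_Q = 2205 N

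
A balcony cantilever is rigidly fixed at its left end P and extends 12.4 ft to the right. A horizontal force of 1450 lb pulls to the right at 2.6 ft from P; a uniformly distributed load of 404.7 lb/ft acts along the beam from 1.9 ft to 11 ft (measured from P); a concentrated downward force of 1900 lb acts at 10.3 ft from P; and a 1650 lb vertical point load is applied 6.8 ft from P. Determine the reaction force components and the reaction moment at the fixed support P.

Resultant of the distributed load: 404.7 × 9.1 = 3682.77 lb at 6.45 ft from P.
ΣF_x = 0: P_x + 1450 = 0 → P_x = -1450 lb.
ΣF_y = 0: P_y − 404.7·9.1 − 1900 − 1650 = 0 → P_y = 7233 lb.
ΣM about P: M_P − (404.7·9.1)·6.45 − 1900·10.3 − 1650·6.8 = 0 → M_P = 54540 lb·ft.

P_x = -1450 lb, P_y = 7233 lb, M_P = 54540 lb·ft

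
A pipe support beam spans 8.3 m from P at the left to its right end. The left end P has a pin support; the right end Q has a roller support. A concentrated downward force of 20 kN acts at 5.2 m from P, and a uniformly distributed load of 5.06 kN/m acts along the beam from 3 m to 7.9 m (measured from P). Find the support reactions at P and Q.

Resultant of the distributed load: 5.06 × 4.9 = 24.794 kN at 5.45 m from P.
Moments about P: Q_y·8.3 − 20·5.2 − (5.06·4.9)·5.45 = 0 → Q_y = 239.1273/8.3 = 28.8105 ≈ 28.81 kN.
ΣF_y = 0: P_y + 28.8105 − 20 − 5.06·4.9 = 0 → P_y = 15.98 kN.
ΣF_x = 0: no horizontal applied forces, so P_x = 0.

P_x = 0, P_y = 15.98 kN, Q_y = 28.81 kN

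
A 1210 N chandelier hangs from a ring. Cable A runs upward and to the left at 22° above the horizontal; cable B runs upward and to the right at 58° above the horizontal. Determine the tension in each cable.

ΣF_x = 0: −T_A·cos22° + T_B·cos58° = 0 → T_B = 1.74967·T_A.
ΣF_y = 0: T_A·sin22° + T_B·sin58° = 1210.
Substitute: T_A·(0.374607 + 1.74967·0.848048) = 1210 → T_A = 651.094 ≈ 651.1 N.
Then T_B = 1.74967 × 651.094 = 1139 N.

T_A = 651.1 N, T_B = 1139 N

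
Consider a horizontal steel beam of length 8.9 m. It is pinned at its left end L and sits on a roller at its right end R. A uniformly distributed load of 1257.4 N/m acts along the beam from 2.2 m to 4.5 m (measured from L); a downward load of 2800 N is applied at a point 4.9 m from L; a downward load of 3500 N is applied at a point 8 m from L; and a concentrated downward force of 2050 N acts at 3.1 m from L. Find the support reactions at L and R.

L_x = 0, L_y = 4752 N, R_y = 6490 N

Resultant of the distributed load: 1257.4 × 2.3 = 2892.02 N at 3.35 m from L.
Moments about L: R_y·8.9 − (1257.4·2.3)·3.35 − 2800·4.9 − 3500·8 − 2050·3.1 = 0 → R_y = 57763.267/8.9 = 6490.25 ≈ 6490 N.
ΣF_y = 0: L_y + 6490.25 − 1257.4·2.3 − 2800 − 3500 − 2050 = 0 → L_y = 4752 N.
ΣF_x = 0: no horizontal applied forces, so L_x = 0.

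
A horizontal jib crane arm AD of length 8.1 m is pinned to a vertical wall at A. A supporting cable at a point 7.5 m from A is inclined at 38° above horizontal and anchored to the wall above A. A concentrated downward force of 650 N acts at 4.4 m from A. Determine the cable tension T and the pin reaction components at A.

ΣM about A: T·sin38°·7.5 − 650·4.4 = 0 → T = 2860/(7.5·0.615661) = 619.388 ≈ 619.4 N.
ΣF_x = 0: A_x − T·cos38° = 0 → A_x = 619.388 × 0.788011 = 488.1 N.
ΣF_y = 0: A_y + T·sin38° − 650 = 0 → A_y = 650 − 619.388 × 0.615661 = 268.7 N.

T = 619.4 N, A_x = 488.1 N, A_y = 268.7 N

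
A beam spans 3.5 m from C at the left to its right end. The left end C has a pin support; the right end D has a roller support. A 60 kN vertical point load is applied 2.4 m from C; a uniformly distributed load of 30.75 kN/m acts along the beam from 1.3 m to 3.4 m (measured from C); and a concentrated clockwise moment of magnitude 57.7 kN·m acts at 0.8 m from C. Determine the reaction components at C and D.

C_x = 0, C_y = 23.59 kN, D_y = 101.0 kN

Resultant of the distributed load: 30.75 × 2.1 = 64.575 kN at 2.35 m from C.
Moments about C: D_y·3.5 − 60·2.4 − (30.75·2.1)·2.35 − 57.7 = 0 → D_y = 353.45125/3.5 = 100.986 ≈ 101.0 kN.
ΣF_y = 0: C_y + 100.986 − 60 − 30.75·2.1 = 0 → C_y = 23.59 kN.
ΣF_x = 0: no horizontal applied forces, so C_x = 0.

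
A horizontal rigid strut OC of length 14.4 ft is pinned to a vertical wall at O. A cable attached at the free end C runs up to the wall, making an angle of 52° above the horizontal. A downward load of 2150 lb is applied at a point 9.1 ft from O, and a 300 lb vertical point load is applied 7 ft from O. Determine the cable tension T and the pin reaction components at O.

ΣM about O: T·sin52°·14.4 − 2150·9.1 − 300·7 = 0 → T = 21665/(14.4·0.788011) = 1909.25 ≈ 1909 lb.
ΣF_x = 0: O_x − T·cos52° = 0 → O_x = 1909.25 × 0.615661 = 1175 lb.
ΣF_y = 0: O_y + T·sin52° − 2150 − 300 = 0 → O_y = 2450 − 1909.25 × 0.788011 = 945.5 lb.

T = 1909 lb, O_x = 1175 lb, O_y = 945.5 lb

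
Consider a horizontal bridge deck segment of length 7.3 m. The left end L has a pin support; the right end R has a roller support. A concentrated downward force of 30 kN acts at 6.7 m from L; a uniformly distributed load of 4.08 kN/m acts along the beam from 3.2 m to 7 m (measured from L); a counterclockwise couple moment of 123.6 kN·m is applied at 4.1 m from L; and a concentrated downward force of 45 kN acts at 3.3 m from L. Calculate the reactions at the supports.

Resultant of the distributed load: 4.08 × 3.8 = 15.504 kN at 5.1 m from L.
Moments about L: R_y·7.3 − 30·6.7 − (4.08·3.8)·5.1 + 123.6 − 45·3.3 = 0 → R_y = 304.9704/7.3 = 41.7768 ≈ 41.78 kN.
ΣF_y = 0: L_y + 41.7768 − 30 − 4.08·3.8 − 45 = 0 → L_y = 48.73 kN.
ΣF_x = 0: no horizontal applied forces, so L_x = 0.

L_x = 0, L_y = 48.73 kN, R_y = 41.78 kN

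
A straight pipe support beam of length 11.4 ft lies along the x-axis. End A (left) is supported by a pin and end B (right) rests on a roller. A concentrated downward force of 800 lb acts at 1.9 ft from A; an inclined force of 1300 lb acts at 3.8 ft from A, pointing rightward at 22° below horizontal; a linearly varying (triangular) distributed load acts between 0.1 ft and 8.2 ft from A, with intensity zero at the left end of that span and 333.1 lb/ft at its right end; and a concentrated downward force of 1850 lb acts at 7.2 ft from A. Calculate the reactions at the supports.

A_x = -1205 lb, A_y = 2371 lb, B_y = 2115 lb

Resultant of the triangular load: ½ × 333.1 × 8.1 = 1349.055 lb, acting at 5.5 ft from A (one-third of the span from the peak).
Moments about A: B_y·11.4 − 800·1.9 − 1300·sin22°·3.8 − (½·333.1·8.1)·5.5 − 1850·7.2 = 0 → B_y = 24110.4/11.4 = 2114.95 ≈ 2115 lb.
ΣF_y = 0: A_y + 2114.95 − 800 − 1300·sin22° − ½·333.1·8.1 − 1850 = 0 → A_y = 2371 lb.
ΣF_x = 0: A_x + 1300·cos22° = 0 → A_x = -1205 lb.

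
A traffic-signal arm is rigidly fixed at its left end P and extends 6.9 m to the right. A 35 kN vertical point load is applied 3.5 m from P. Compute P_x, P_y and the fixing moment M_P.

P_x = 0, P_y = 35.00 kN, M_P = 122.5 kN·m

ΣF_x = 0: P_x = 0.
ΣF_y = 0: P_y − 35 = 0 → P_y = 35.00 kN.
ΣM about P: M_P − 35·3.5 = 0 → M_P = 122.5 kN·m.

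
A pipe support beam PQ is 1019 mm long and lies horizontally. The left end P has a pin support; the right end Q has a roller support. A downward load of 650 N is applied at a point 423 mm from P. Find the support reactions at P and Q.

ΣM about P: Q_y·1019 − 650·423 = 0 → Q_y = 274950/1019 = 269.823 ≈ 269.8 N.
ΣF_y = 0: P_y + 269.823 − 650 = 0 → P_y = 380.2 N.
ΣF_x = 0: no horizontal applied forces, so P_x = 0.

P_x = 0, P_y = 380.2 N, Q_y = 269.8 N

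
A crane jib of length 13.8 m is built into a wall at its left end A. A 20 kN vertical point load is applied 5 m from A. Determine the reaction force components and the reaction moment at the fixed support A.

ΣF_x = 0: A_x = 0.
ΣF_y = 0: A_y − 20 = 0 → A_y = 20.00 kN.
ΣM about A: M_A − 20·5 = 0 → M_A = 100.0 kN·m.

A_x = 0, A_y = 20.00 kN, M_A = 100.0 kN·m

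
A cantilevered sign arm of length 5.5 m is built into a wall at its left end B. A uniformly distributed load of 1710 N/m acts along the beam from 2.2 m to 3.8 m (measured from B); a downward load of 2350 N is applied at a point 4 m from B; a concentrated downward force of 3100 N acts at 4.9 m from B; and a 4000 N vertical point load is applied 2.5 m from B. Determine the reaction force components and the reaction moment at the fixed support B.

B_x = 0, B_y = 12190 N, M_B = 42800 N·m

Resultant of the distributed load: 1710 × 1.6 = 2736 N at 3 m from B.
ΣF_x = 0: B_x = 0.
ΣF_y = 0: B_y − 1710·1.6 − 2350 − 3100 − 4000 = 0 → B_y = 12190 N.
ΣM about B: M_B − (1710·1.6)·3 − 2350·4 − 3100·4.9 − 4000·2.5 = 0 → M_B = 42800 N·m.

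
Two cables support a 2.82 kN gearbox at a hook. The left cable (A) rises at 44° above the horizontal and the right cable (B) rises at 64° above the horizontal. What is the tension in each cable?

T_A = 1.300 kN, T_B = 2.133 kN

ΣF_x = 0: −T_A·cos44° + T_B·cos64° = 0 → T_B = 1.64094·T_A.
ΣF_y = 0: T_A·sin44° + T_B·sin64° = 2.82.
Substitute: T_A·(0.694658 + 1.64094·0.898794) = 2.82 → T_A = 1.29982 ≈ 1.300 kN.
Then T_B = 1.64094 × 1.29982 = 2.133 kN.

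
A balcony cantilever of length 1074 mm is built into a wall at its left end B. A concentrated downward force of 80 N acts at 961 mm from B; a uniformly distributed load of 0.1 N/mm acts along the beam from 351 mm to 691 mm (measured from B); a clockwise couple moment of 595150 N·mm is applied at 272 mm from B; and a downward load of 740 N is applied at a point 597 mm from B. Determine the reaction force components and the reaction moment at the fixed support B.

B_x = 0, B_y = 854.0 N, M_B = 1132000 N·mm

Resultant of the distributed load: 0.1 × 340 = 34 N at 521 mm from B.
ΣF_x = 0: B_x = 0.
ΣF_y = 0: B_y − 80 − 0.1·340 − 740 = 0 → B_y = 854.0 N.
ΣM about B: M_B − 80·961 − (0.1·340)·521 − 595150 − 740·597 = 0 → M_B = 1132000 N·mm.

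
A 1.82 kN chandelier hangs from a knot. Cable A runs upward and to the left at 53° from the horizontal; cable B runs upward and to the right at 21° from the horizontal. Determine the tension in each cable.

T_A = 1.768 kN, T_B = 1.139 kN

ΣF_x = 0: −T_A·cos53° + T_B·cos21° = 0 → T_B = 0.644631·T_A.
ΣF_y = 0: T_A·sin53° + T_B·sin21° = 1.82.
Substitute: T_A·(0.798636 + 0.644631·0.358368) = 1.82 → T_A = 1.76759 ≈ 1.768 kN.
Then T_B = 0.644631 × 1.76759 = 1.139 kN.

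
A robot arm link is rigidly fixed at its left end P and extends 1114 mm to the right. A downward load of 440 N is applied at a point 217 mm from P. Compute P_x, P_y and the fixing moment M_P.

ΣF_x = 0: P_x = 0.
ΣF_y = 0: P_y − 440 = 0 → P_y = 440.0 N.
ΣM about P: M_P − 440·217 = 0 → M_P = 95480 N·mm.

P_x = 0, P_y = 440.0 N, M_P = 95480 N·mm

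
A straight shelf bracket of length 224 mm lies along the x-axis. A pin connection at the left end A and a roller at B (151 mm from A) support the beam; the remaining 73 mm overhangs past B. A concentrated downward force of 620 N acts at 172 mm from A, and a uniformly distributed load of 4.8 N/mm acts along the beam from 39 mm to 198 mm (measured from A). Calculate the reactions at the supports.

A_x = 0, A_y = 78.04 N, B_y = 1305 N

Resultant of the distributed load: 4.8 × 159 = 763.2 N at 118.5 mm from A.
Taking moments about A: B_y·151 − 620·172 − (4.8·159)·118.5 = 0 → B_y = 197079.2/151 = 1305.16 ≈ 1305 N.
ΣF_y = 0: A_y + 1305.16 − 620 − 4.8·159 = 0 → A_y = 78.04 N.
ΣF_x = 0: no horizontal applied forces, so A_x = 0.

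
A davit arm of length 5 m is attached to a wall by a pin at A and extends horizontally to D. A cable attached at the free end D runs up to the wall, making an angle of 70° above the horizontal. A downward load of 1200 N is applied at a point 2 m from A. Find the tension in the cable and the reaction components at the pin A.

ΣM about A: T·sin70°·5 − 1200·2 = 0 → T = 2400/(5·0.939693) = 510.805 ≈ 510.8 N.
ΣF_x = 0: A_x − T·cos70° = 0 → A_x = 510.805 × 0.34202 = 174.7 N.
ΣF_y = 0: A_y + T·sin70° − 1200 = 0 → A_y = 1200 − 510.805 × 0.939693 = 720.0 N.

T = 510.8 N, A_x = 174.7 N, A_y = 720.0 N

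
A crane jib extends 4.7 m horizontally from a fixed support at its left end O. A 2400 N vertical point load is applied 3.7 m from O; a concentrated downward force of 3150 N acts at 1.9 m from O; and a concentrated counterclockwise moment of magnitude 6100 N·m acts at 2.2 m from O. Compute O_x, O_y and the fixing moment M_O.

ΣF_x = 0: O_x = 0.
ΣF_y = 0: O_y − 2400 − 3150 = 0 → O_y = 5550 N.
ΣM about O: M_O − 2400·3.7 − 3150·1.9 + 6100 = 0 → M_O = 8765 N·m.

O_x = 0, O_y = 5550 N, M_O = 8765 N·m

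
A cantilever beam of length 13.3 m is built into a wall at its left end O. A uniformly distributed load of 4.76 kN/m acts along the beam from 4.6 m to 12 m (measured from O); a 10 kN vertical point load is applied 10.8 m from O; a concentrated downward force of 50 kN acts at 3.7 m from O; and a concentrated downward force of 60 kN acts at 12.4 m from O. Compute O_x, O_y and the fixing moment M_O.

O_x = 0, O_y = 155.2 kN, M_O = 1329 kN·m

Resultant of the distributed load: 4.76 × 7.4 = 35.224 kN at 8.3 m from O.
ΣF_x = 0: O_x = 0.
ΣF_y = 0: O_y − 4.76·7.4 − 10 − 50 − 60 = 0 → O_y = 155.2 kN.
ΣM about O: M_O − (4.76·7.4)·8.3 − 10·10.8 − 50·3.7 − 60·12.4 = 0 → M_O = 1329 kN·m.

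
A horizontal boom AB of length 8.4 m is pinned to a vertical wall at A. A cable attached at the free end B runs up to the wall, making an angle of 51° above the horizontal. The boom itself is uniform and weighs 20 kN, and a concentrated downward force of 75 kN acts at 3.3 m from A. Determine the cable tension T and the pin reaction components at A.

ΣM about A: T·sin51°·8.4 − 20·4.2 − 75·3.3 = 0 → T = 331.5/(8.4·0.777146) = 50.781 ≈ 50.78 kN.
ΣF_x = 0: A_x − T·cos51° = 0 → A_x = 50.781 × 0.62932 = 31.96 kN.
ΣF_y = 0: A_y + T·sin51° − 20 − 75 = 0 → A_y = 95 − 50.781 × 0.777146 = 55.54 kN.

T = 50.78 kN, A_x = 31.96 kN, A_y = 55.54 kN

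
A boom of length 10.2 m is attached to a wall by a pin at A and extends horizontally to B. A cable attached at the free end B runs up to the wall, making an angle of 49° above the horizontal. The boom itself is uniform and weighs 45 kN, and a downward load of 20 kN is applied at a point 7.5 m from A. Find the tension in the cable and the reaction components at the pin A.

ΣM about A: T·sin49°·10.2 − 45·5.1 − 20·7.5 = 0 → T = 379.5/(10.2·0.75471) = 49.2983 ≈ 49.30 kN.
ΣF_x = 0: A_x − T·cos49° = 0 → A_x = 49.2983 × 0.656059 = 32.34 kN.
ΣF_y = 0: A_y + T·sin49° − 45 − 20 = 0 → A_y = 65 − 49.2983 × 0.75471 = 27.79 kN.

T = 49.30 kN, A_x = 32.34 kN, A_y = 27.79 kN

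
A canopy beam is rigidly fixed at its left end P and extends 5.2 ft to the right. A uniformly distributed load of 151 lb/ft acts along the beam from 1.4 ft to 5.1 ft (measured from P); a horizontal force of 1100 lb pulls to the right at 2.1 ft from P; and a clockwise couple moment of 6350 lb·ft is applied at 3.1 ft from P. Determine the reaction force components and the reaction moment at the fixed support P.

Resultant of the distributed load: 151 × 3.7 = 558.7 lb at 3.25 ft from P.
ΣF_x = 0: P_x + 1100 = 0 → P_x = -1100 lb.
ΣF_y = 0: P_y − 151·3.7 = 0 → P_y = 558.7 lb.
ΣM about P: M_P − (151·3.7)·3.25 − 6350 = 0 → M_P = 8166 lb·ft.

P_x = -1100 lb, P_y = 558.7 lb, M_P = 8166 lb·ft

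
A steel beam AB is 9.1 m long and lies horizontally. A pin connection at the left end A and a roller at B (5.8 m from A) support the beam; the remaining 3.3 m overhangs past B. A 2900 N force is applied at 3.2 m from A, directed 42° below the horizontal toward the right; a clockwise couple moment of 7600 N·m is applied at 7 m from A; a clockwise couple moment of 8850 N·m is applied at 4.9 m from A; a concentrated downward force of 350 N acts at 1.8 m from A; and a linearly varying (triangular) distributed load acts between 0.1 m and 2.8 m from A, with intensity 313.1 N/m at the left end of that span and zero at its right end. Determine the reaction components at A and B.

Resultant of the triangular load: ½ × 313.1 × 2.7 = 422.685 N, acting at 1 m from A (one-third of the span from the peak).
Taking moments about A: B_y·5.8 − 2900·sin42°·3.2 − 7600 − 8850 − 350·1.8 − (½·313.1·2.7)·1 = 0 → B_y = 23712.2/5.8 = 4088.31 ≈ 4088 N.
ΣF_y = 0: A_y + 4088.31 − 2900·sin42° − 350 − ½·313.1·2.7 = 0 → A_y = -1375 N.
ΣF_x = 0: A_x + 2900·cos42° = 0 → A_x = -2155 N.

A_x = -2155 N, A_y = -1375 N, B_y = 4088 N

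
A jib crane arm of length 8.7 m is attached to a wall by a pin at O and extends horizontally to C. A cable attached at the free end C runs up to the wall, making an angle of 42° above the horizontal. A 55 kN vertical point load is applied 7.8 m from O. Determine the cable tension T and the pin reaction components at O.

T = 73.69 kN, O_x = 54.76 kN, O_y = 5.690 kN

ΣM about O: T·sin42°·8.7 − 55·7.8 = 0 → T = 429/(8.7·0.669131) = 73.6931 ≈ 73.69 kN.
ΣF_x = 0: O_x − T·cos42° = 0 → O_x = 73.6931 × 0.743145 = 54.76 kN.
ΣF_y = 0: O_y + T·sin42° − 55 = 0 → O_y = 55 − 73.6931 × 0.669131 = 5.690 kN.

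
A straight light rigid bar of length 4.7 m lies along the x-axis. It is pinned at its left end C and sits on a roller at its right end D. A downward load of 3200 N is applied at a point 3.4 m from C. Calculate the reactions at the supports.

ΣM about C: D_y·4.7 − 3200·3.4 = 0 → D_y = 10880/4.7 = 2314.89 ≈ 2315 N.
ΣF_y = 0: C_y + 2314.89 − 3200 = 0 → C_y = 885.1 N.
ΣF_x = 0: no horizontal applied forces, so C_x = 0.

C_x = 0, C_y = 885.1 N, D_y = 2315 N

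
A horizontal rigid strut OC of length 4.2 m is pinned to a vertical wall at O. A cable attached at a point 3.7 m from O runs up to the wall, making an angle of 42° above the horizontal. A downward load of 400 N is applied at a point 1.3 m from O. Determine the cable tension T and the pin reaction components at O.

T = 210.0 N, O_x = 156.1 N, O_y = 259.5 N

ΣM about O: T·sin42°·3.7 − 400·1.3 = 0 → T = 520/(3.7·0.669131) = 210.034 ≈ 210.0 N.
ΣF_x = 0: O_x − T·cos42° = 0 → O_x = 210.034 × 0.743145 = 156.1 N.
ΣF_y = 0: O_y + T·sin42° − 400 = 0 → O_y = 400 − 210.034 × 0.669131 = 259.5 N.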